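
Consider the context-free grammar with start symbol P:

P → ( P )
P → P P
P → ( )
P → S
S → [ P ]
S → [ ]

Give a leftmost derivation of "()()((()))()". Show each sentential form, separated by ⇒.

P ⇒ PP   [P → P P]
PP ⇒ PPP   [P → P P]
PPP ⇒ ()PP   [P → ( )]
()PP ⇒ ()()P   [P → ( )]
()()P ⇒ ()()PP   [P → P P]
()()PP ⇒ ()()(P)P   [P → ( P )]
()()(P)P ⇒ ()()((P))P   [P → ( P )]
()()((P))P ⇒ ()()((()))P   [P → ( )]
()()((()))P ⇒ ()()((()))()   [P → ( )]

P⇒PP⇒PPP⇒()PP⇒()()P⇒()()PP⇒()()(P)P⇒()()((P))P⇒()()((()))P⇒()()((()))()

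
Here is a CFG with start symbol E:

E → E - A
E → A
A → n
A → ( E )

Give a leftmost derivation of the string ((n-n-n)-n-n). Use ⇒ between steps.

E ⇒ A ⇒ (E) ⇒ (E-A) ⇒ (E-A-A) ⇒ (A-A-A) ⇒ ((E)-A-A) ⇒ ((E-A)-A-A) ⇒ ((E-A-A)-A-A) ⇒ ((A-A-A)-A-A) ⇒ ((n-A-A)-A-A) ⇒ ((n-n-A)-A-A) ⇒ ((n-n-n)-A-A) ⇒ ((n-n-n)-n-A) ⇒ ((n-n-n)-n-n)

E ⇒ A   [E → A]
A ⇒ (E)   [A → ( E )]
(E) ⇒ (E-A)   [E → E - A]
(E-A) ⇒ (E-A-A)   [E → E - A]
(E-A-A) ⇒ (A-A-A)   [E → A]
(A-A-A) ⇒ ((E)-A-A)   [A → ( E )]
((E)-A-A) ⇒ ((E-A)-A-A)   [E → E - A]
((E-A)-A-A) ⇒ ((E-A-A)-A-A)   [E → E - A]
((E-A-A)-A-A) ⇒ ((A-A-A)-A-A)   [E → A]
((A-A-A)-A-A) ⇒ ((n-A-A)-A-A)   [A → n]
((n-A-A)-A-A) ⇒ ((n-n-A)-A-A)   [A → n]
((n-n-A)-A-A) ⇒ ((n-n-n)-A-A)   [A → n]
((n-n-n)-A-A) ⇒ ((n-n-n)-n-A)   [A → n]
((n-n-n)-n-A) ⇒ ((n-n-n)-n-n)   [A → n]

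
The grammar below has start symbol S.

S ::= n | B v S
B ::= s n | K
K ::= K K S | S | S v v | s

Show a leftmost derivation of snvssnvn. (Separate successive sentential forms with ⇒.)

S ⇒ BvS ⇒ snvS ⇒ snvBvS ⇒ snvKvS ⇒ snvKKSvS ⇒ snvsKSvS ⇒ snvssSvS ⇒ snvssnvS ⇒ snvssnvn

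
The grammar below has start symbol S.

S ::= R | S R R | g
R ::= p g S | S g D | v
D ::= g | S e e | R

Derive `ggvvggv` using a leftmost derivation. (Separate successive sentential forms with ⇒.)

S ⇒ SRR ⇒ gRR ⇒ gSgDR ⇒ gSRRgDR ⇒ ggRRgDR ⇒ ggvRgDR ⇒ ggvvgDR ⇒ ggvvggR ⇒ ggvvggv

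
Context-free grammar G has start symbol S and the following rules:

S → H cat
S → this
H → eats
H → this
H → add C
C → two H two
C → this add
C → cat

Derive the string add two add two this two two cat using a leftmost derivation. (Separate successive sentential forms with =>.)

S => H cat => add C cat => add two H two cat => add two add C two cat => add two add two H two two cat => add two add two this two two cat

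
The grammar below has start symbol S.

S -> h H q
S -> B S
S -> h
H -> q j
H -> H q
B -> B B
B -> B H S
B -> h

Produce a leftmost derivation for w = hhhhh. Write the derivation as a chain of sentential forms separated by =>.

S => BS   [S -> B S]
BS => BBS   [B -> B B]
BBS => BBBS   [B -> B B]
BBBS => BBBBS   [B -> B B]
BBBBS => hBBBS   [B -> h]
hBBBS => hhBBS   [B -> h]
hhBBS => hhhBS   [B -> h]
hhhBS => hhhhS   [B -> h]
hhhhS => hhhhh   [S -> h]

S => BS => BBS => BBBS => BBBBS => hBBBS => hhBBS => hhhBS => hhhhS => hhhhh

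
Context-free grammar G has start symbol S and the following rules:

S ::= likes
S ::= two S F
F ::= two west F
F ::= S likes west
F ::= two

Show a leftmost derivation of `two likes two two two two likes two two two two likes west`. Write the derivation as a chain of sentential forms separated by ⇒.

S ⇒ two S F   [S ::= two S F]
two S F ⇒ two likes F   [S ::= likes]
two likes F ⇒ two likes S likes west   [F ::= S likes west]
two likes S likes west ⇒ two likes two S F likes west   [S ::= two S F]
two likes two S F likes west ⇒ two likes two two S F F likes west   [S ::= two S F]
two likes two two S F F likes west ⇒ two likes two two two S F F F likes west   [S ::= two S F]
two likes two two two S F F F likes west ⇒ two likes two two two two S F F F F likes west   [S ::= two S F]
two likes two two two two S F F F F likes west ⇒ two likes two two two two likes F F F F likes west   [S ::= likes]
two likes two two two two likes F F F F likes west ⇒ two likes two two two two likes two F F F likes west   [F ::= two]
two likes two two two two likes two F F F likes west ⇒ two likes two two two two likes two two F F likes west   [F ::= two]
two likes two two two two likes two two F F likes west ⇒ two likes two two two two likes two two two F likes west   [F ::= two]
two likes two two two two likes two two two F likes west ⇒ two likes two two two two likes two two two two likes west   [F ::= two]

S ⇒ two S F ⇒ two likes F ⇒ two likes S likes west ⇒ two likes two S F likes west ⇒ two likes two two S F F likes west ⇒ two likes two two two S F F F likes west ⇒ two likes two two two two S F F F F likes west ⇒ two likes two two two two likes F F F F likes west ⇒ two likes two two two two likes two F F F likes west ⇒ two likes two two two two likes two two F F likes west ⇒ two likes two two two two likes two two two F likes west ⇒ two likes two two two two likes two two two two likes west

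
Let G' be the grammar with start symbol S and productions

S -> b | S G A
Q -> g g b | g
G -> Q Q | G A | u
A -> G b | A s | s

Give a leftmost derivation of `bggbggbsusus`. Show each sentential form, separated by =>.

S=>SGA=>SGAGA=>SGAGAGA=>bGAGAGA=>bQQAGAGA=>bggbQAGAGA=>bggbggbAGAGA=>bggbggbsGAGA=>bggbggbsuAGA=>bggbggbsusGA=>bggbggbsusuA=>bggbggbsusus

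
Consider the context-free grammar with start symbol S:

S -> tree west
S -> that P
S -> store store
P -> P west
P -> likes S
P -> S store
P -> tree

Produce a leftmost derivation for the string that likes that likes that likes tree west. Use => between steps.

S => that P => that likes S => that likes that P => that likes that likes S => that likes that likes that P => that likes that likes that likes S => that likes that likes that likes tree west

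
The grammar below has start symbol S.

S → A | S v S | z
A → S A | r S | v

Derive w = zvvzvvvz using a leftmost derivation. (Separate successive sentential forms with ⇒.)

S ⇒ SvS ⇒ AvS ⇒ SAvS ⇒ AAvS ⇒ SAAvS ⇒ SvSAAvS ⇒ AvSAAvS ⇒ SAvSAAvS ⇒ zAvSAAvS ⇒ zvvSAAvS ⇒ zvvzAAvS ⇒ zvvzvAvS ⇒ zvvzvvvS ⇒ zvvzvvvz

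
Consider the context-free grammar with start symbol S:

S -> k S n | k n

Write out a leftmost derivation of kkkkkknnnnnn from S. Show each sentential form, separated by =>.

S => kSn => kkSnn => kkkSnnn => kkkkSnnnn => kkkkkSnnnnn => kkkkkknnnnnn

S => kSn   [S -> k S n]
kSn => kkSnn   [S -> k S n]
kkSnn => kkkSnnn   [S -> k S n]
kkkSnnn => kkkkSnnnn   [S -> k S n]
kkkkSnnnn => kkkkkSnnnnn   [S -> k S n]
kkkkkSnnnnn => kkkkkknnnnnn   [S -> k n]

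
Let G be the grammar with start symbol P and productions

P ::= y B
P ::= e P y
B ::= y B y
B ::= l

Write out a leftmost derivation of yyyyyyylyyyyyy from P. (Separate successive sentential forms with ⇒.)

P ⇒ yB   [P ::= y B]
yB ⇒ yyBy   [B ::= y B y]
yyBy ⇒ yyyByy   [B ::= y B y]
yyyByy ⇒ yyyyByyy   [B ::= y B y]
yyyyByyy ⇒ yyyyyByyyy   [B ::= y B y]
yyyyyByyyy ⇒ yyyyyyByyyyy   [B ::= y B y]
yyyyyyByyyyy ⇒ yyyyyyyByyyyyy   [B ::= y B y]
yyyyyyyByyyyyy ⇒ yyyyyyylyyyyyy   [B ::= l]

P ⇒ yB ⇒ yyBy ⇒ yyyByy ⇒ yyyyByyy ⇒ yyyyyByyyy ⇒ yyyyyyByyyyy ⇒ yyyyyyyByyyyyy ⇒ yyyyyyylyyyyyy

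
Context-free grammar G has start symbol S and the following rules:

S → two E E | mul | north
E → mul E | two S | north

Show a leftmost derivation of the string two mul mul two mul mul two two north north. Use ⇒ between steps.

S ⇒ two E E ⇒ two mul E E ⇒ two mul mul E E ⇒ two mul mul two S E ⇒ two mul mul two mul E ⇒ two mul mul two mul mul E ⇒ two mul mul two mul mul two S ⇒ two mul mul two mul mul two two E E ⇒ two mul mul two mul mul two two north E ⇒ two mul mul two mul mul two two north north

S ⇒ two E E   [S → two E E]
two E E ⇒ two mul E E   [E → mul E]
two mul E E ⇒ two mul mul E E   [E → mul E]
two mul mul E E ⇒ two mul mul two S E   [E → two S]
two mul mul two S E ⇒ two mul mul two mul E   [S → mul]
two mul mul two mul E ⇒ two mul mul two mul mul E   [E → mul E]
two mul mul two mul mul E ⇒ two mul mul two mul mul two S   [E → two S]
two mul mul two mul mul two S ⇒ two mul mul two mul mul two two E E   [S → two E E]
two mul mul two mul mul two two E E ⇒ two mul mul two mul mul two two north E   [E → north]
two mul mul two mul mul two two north E ⇒ two mul mul two mul mul two two north north   [E → north]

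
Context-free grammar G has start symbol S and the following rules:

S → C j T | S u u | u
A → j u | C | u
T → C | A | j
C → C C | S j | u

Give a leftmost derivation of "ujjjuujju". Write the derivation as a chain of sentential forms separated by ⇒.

S ⇒ CjT ⇒ SjjT ⇒ SuujjT ⇒ CjTuujjT ⇒ SjjTuujjT ⇒ ujjTuujjT ⇒ ujjjuujjT ⇒ ujjjuujjC ⇒ ujjjuujju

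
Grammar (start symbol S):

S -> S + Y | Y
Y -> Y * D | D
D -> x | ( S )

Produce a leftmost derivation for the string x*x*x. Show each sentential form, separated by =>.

S => Y   [S -> Y]
Y => Y*D   [Y -> Y * D]
Y*D => Y*D*D   [Y -> Y * D]
Y*D*D => D*D*D   [Y -> D]
D*D*D => x*D*D   [D -> x]
x*D*D => x*x*D   [D -> x]
x*x*D => x*x*x   [D -> x]

S => Y => Y*D => Y*D*D => D*D*D => x*D*D => x*x*D => x*x*x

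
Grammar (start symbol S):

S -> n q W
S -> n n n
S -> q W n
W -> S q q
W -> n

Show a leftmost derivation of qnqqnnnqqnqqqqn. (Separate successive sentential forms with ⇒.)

S ⇒ qWn ⇒ qSqqn ⇒ qnqWqqn ⇒ qnqSqqqqn ⇒ qnqqWnqqqqn ⇒ qnqqSqqnqqqqn ⇒ qnqqnnnqqnqqqqn

S ⇒ qWn   [S -> q W n]
qWn ⇒ qSqqn   [W -> S q q]
qSqqn ⇒ qnqWqqn   [S -> n q W]
qnqWqqn ⇒ qnqSqqqqn   [W -> S q q]
qnqSqqqqn ⇒ qnqqWnqqqqn   [S -> q W n]
qnqqWnqqqqn ⇒ qnqqSqqnqqqqn   [W -> S q q]
qnqqSqqnqqqqn ⇒ qnqqnnnqqnqqqqn   [S -> n n n]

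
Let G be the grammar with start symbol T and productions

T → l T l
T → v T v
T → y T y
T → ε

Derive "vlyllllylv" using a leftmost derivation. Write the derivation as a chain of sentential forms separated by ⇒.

T⇒vTv⇒vlTlv⇒vlyTylv⇒vlylTlylv⇒vlyllTllylv⇒vlyllllylv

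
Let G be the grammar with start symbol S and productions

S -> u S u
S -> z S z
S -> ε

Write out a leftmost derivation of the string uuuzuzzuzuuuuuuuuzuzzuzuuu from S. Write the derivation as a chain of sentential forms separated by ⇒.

S ⇒ uSu ⇒ uuSuu ⇒ uuuSuuu ⇒ uuuzSzuuu ⇒ uuuzuSuzuuu ⇒ uuuzuzSzuzuuu ⇒ uuuzuzzSzzuzuuu ⇒ uuuzuzzuSuzzuzuuu ⇒ uuuzuzzuzSzuzzuzuuu ⇒ uuuzuzzuzuSuzuzzuzuuu ⇒ uuuzuzzuzuuSuuzuzzuzuuu ⇒ uuuzuzzuzuuuSuuuzuzzuzuuu ⇒ uuuzuzzuzuuuuSuuuuzuzzuzuuu ⇒ uuuzuzzuzuuuuuuuuzuzzuzuuu

S ⇒ uSu   [S -> u S u]
uSu ⇒ uuSuu   [S -> u S u]
uuSuu ⇒ uuuSuuu   [S -> u S u]
uuuSuuu ⇒ uuuzSzuuu   [S -> z S z]
uuuzSzuuu ⇒ uuuzuSuzuuu   [S -> u S u]
uuuzuSuzuuu ⇒ uuuzuzSzuzuuu   [S -> z S z]
uuuzuzSzuzuuu ⇒ uuuzuzzSzzuzuuu   [S -> z S z]
uuuzuzzSzzuzuuu ⇒ uuuzuzzuSuzzuzuuu   [S -> u S u]
uuuzuzzuSuzzuzuuu ⇒ uuuzuzzuzSzuzzuzuuu   [S -> z S z]
uuuzuzzuzSzuzzuzuuu ⇒ uuuzuzzuzuSuzuzzuzuuu   [S -> u S u]
uuuzuzzuzuSuzuzzuzuuu ⇒ uuuzuzzuzuuSuuzuzzuzuuu   [S -> u S u]
uuuzuzzuzuuSuuzuzzuzuuu ⇒ uuuzuzzuzuuuSuuuzuzzuzuuu   [S -> u S u]
uuuzuzzuzuuuSuuuzuzzuzuuu ⇒ uuuzuzzuzuuuuSuuuuzuzzuzuuu   [S -> u S u]
uuuzuzzuzuuuuSuuuuzuzzuzuuu ⇒ uuuzuzzuzuuuuuuuuzuzzuzuuu   [S -> ε]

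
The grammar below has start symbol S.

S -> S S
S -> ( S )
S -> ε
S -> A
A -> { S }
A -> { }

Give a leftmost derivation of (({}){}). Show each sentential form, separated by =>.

S => SS => (S)S => (SS)S => ((S)S)S => ((A)S)S => (({})S)S => (({})A)S => (({}){})S => (({}){})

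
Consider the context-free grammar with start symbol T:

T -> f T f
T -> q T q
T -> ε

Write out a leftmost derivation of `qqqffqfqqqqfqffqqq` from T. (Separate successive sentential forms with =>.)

T => qTq => qqTqq => qqqTqqq => qqqfTfqqq => qqqffTffqqq => qqqffqTqffqqq => qqqffqfTfqffqqq => qqqffqfqTqfqffqqq => qqqffqfqqTqqfqffqqq => qqqffqfqqqqfqffqqq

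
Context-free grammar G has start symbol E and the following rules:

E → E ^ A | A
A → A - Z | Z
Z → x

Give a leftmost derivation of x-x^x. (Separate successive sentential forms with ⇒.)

E⇒E^A⇒A^A⇒A-Z^A⇒Z-Z^A⇒x-Z^A⇒x-x^A⇒x-x^Z⇒x-x^x

E ⇒ E^A   [E → E ^ A]
E^A ⇒ A^A   [E → A]
A^A ⇒ A-Z^A   [A → A - Z]
A-Z^A ⇒ Z-Z^A   [A → Z]
Z-Z^A ⇒ x-Z^A   [Z → x]
x-Z^A ⇒ x-x^A   [Z → x]
x-x^A ⇒ x-x^Z   [A → Z]
x-x^Z ⇒ x-x^x   [Z → x]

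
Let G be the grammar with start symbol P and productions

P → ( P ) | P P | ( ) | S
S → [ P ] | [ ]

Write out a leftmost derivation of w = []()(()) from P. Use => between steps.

P => PP => PPP => SPP => []PP => []()P => []()(P) => []()(())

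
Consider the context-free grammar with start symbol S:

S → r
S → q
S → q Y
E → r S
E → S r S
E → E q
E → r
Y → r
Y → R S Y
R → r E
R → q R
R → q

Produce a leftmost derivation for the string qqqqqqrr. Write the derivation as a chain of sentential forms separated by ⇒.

S ⇒ qY ⇒ qRSY ⇒ qqRSY ⇒ qqqSY ⇒ qqqqYY ⇒ qqqqRSYY ⇒ qqqqqSYY ⇒ qqqqqqYY ⇒ qqqqqqrY ⇒ qqqqqqrr

S ⇒ qY   [S → q Y]
qY ⇒ qRSY   [Y → R S Y]
qRSY ⇒ qqRSY   [R → q R]
qqRSY ⇒ qqqSY   [R → q]
qqqSY ⇒ qqqqYY   [S → q Y]
qqqqYY ⇒ qqqqRSYY   [Y → R S Y]
qqqqRSYY ⇒ qqqqqSYY   [R → q]
qqqqqSYY ⇒ qqqqqqYY   [S → q]
qqqqqqYY ⇒ qqqqqqrY   [Y → r]
qqqqqqrY ⇒ qqqqqqrr   [Y → r]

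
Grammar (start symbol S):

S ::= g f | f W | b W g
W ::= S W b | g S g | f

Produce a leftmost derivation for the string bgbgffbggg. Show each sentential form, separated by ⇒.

S ⇒ bWg ⇒ bgSgg ⇒ bgbWggg ⇒ bgbSWbggg ⇒ bgbgfWbggg ⇒ bgbgffbggg

S ⇒ bWg   [S ::= b W g]
bWg ⇒ bgSgg   [W ::= g S g]
bgSgg ⇒ bgbWggg   [S ::= b W g]
bgbWggg ⇒ bgbSWbggg   [W ::= S W b]
bgbSWbggg ⇒ bgbgfWbggg   [S ::= g f]
bgbgfWbggg ⇒ bgbgffbggg   [W ::= f]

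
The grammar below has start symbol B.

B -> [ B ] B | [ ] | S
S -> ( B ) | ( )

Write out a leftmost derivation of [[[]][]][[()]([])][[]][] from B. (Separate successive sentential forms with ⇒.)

B ⇒ [B]B ⇒ [[B]B]B ⇒ [[[]]B]B ⇒ [[[]][]]B ⇒ [[[]][]][B]B ⇒ [[[]][]][[B]B]B ⇒ [[[]][]][[S]B]B ⇒ [[[]][]][[()]B]B ⇒ [[[]][]][[()]S]B ⇒ [[[]][]][[()](B)]B ⇒ [[[]][]][[()]([])]B ⇒ [[[]][]][[()]([])][B]B ⇒ [[[]][]][[()]([])][[]]B ⇒ [[[]][]][[()]([])][[]][]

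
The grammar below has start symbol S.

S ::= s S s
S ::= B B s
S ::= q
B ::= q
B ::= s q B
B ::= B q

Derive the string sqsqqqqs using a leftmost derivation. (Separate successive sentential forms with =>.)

S => BBs => sqBBs => sqBqBs => sqsqBqBs => sqsqqqBs => sqsqqqqs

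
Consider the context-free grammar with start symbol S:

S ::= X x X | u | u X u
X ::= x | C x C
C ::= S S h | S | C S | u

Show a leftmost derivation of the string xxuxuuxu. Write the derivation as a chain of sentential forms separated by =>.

S=>XxX=>xxX=>xxCxC=>xxCSxC=>xxSSxC=>xxuXuSxC=>xxuxuSxC=>xxuxuuxC=>xxuxuuxu

S => XxX   [S ::= X x X]
XxX => xxX   [X ::= x]
xxX => xxCxC   [X ::= C x C]
xxCxC => xxCSxC   [C ::= C S]
xxCSxC => xxSSxC   [C ::= S]
xxSSxC => xxuXuSxC   [S ::= u X u]
xxuXuSxC => xxuxuSxC   [X ::= x]
xxuxuSxC => xxuxuuxC   [S ::= u]
xxuxuuxC => xxuxuuxu   [C ::= u]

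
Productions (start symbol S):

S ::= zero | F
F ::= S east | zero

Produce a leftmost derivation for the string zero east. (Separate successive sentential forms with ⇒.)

S ⇒ F ⇒ S east ⇒ F east ⇒ zero east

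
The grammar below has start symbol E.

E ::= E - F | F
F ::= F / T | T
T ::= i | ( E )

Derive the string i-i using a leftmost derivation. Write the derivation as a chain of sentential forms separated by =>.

E => E-F   [E ::= E - F]
E-F => F-F   [E ::= F]
F-F => T-F   [F ::= T]
T-F => i-F   [T ::= i]
i-F => i-T   [F ::= T]
i-T => i-i   [T ::= i]

E => E-F => F-F => T-F => i-F => i-T => i-i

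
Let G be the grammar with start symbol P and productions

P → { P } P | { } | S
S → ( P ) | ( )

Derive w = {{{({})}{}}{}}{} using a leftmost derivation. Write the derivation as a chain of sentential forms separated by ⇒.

P ⇒ {P}P   [P → { P } P]
{P}P ⇒ {{P}P}P   [P → { P } P]
{{P}P}P ⇒ {{{P}P}P}P   [P → { P } P]
{{{P}P}P}P ⇒ {{{S}P}P}P   [P → S]
{{{S}P}P}P ⇒ {{{(P)}P}P}P   [S → ( P )]
{{{(P)}P}P}P ⇒ {{{({})}P}P}P   [P → { }]
{{{({})}P}P}P ⇒ {{{({})}{}}P}P   [P → { }]
{{{({})}{}}P}P ⇒ {{{({})}{}}{}}P   [P → { }]
{{{({})}{}}{}}P ⇒ {{{({})}{}}{}}{}   [P → { }]

P ⇒ {P}P ⇒ {{P}P}P ⇒ {{{P}P}P}P ⇒ {{{S}P}P}P ⇒ {{{(P)}P}P}P ⇒ {{{({})}P}P}P ⇒ {{{({})}{}}P}P ⇒ {{{({})}{}}{}}P ⇒ {{{({})}{}}{}}{}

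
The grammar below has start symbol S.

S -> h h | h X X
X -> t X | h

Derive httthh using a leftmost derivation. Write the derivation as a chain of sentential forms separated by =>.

S=>hXX=>htXX=>httXX=>htttXX=>httthX=>httthh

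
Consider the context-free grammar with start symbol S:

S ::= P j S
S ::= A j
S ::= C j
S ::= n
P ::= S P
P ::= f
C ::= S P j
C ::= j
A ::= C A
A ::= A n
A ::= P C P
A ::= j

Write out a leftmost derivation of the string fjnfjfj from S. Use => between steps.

S=>PjS=>fjS=>fjAj=>fjPCPj=>fjSPCPj=>fjnPCPj=>fjnfCPj=>fjnfjPj=>fjnfjfj

S => PjS   [S ::= P j S]
PjS => fjS   [P ::= f]
fjS => fjAj   [S ::= A j]
fjAj => fjPCPj   [A ::= P C P]
fjPCPj => fjSPCPj   [P ::= S P]
fjSPCPj => fjnPCPj   [S ::= n]
fjnPCPj => fjnfCPj   [P ::= f]
fjnfCPj => fjnfjPj   [C ::= j]
fjnfjPj => fjnfjfj   [P ::= f]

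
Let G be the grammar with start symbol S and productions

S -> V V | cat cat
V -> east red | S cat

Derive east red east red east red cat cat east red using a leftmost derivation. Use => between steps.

S => V V => S cat V => V V cat V => east red V cat V => east red S cat cat V => east red V V cat cat V => east red east red V cat cat V => east red east red east red cat cat V => east red east red east red cat cat east red

S => V V   [S -> V V]
V V => S cat V   [V -> S cat]
S cat V => V V cat V   [S -> V V]
V V cat V => east red V cat V   [V -> east red]
east red V cat V => east red S cat cat V   [V -> S cat]
east red S cat cat V => east red V V cat cat V   [S -> V V]
east red V V cat cat V => east red east red V cat cat V   [V -> east red]
east red east red V cat cat V => east red east red east red cat cat V   [V -> east red]
east red east red east red cat cat V => east red east red east red cat cat east red   [V -> east red]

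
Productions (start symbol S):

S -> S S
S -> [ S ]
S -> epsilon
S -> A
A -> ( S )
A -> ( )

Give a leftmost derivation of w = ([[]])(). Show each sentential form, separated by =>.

S => SS   [S -> S S]
SS => SSS   [S -> S S]
SSS => ASS   [S -> A]
ASS => (S)SS   [A -> ( S )]
(S)SS => ([S])SS   [S -> [ S ]]
([S])SS => ([SS])SS   [S -> S S]
([SS])SS => ([[S]S])SS   [S -> [ S ]]
([[S]S])SS => ([[]S])SS   [S -> epsilon]
([[]S])SS => ([[]])SS   [S -> epsilon]
([[]])SS => ([[]])AS   [S -> A]
([[]])AS => ([[]])()S   [A -> ( )]
([[]])()S => ([[]])()   [S -> epsilon]

S=>SS=>SSS=>ASS=>(S)SS=>([S])SS=>([SS])SS=>([[S]S])SS=>([[]S])SS=>([[]])SS=>([[]])AS=>([[]])()S=>([[]])()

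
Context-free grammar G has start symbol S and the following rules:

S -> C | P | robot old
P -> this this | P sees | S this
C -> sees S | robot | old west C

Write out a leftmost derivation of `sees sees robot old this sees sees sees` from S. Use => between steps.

S => C   [S -> C]
C => sees S   [C -> sees S]
sees S => sees C   [S -> C]
sees C => sees sees S   [C -> sees S]
sees sees S => sees sees P   [S -> P]
sees sees P => sees sees P sees   [P -> P sees]
sees sees P sees => sees sees P sees sees   [P -> P sees]
sees sees P sees sees => sees sees P sees sees sees   [P -> P sees]
sees sees P sees sees sees => sees sees S this sees sees sees   [P -> S this]
sees sees S this sees sees sees => sees sees robot old this sees sees sees   [S -> robot old]

S => C => sees S => sees C => sees sees S => sees sees P => sees sees P sees => sees sees P sees sees => sees sees P sees sees sees => sees sees S this sees sees sees => sees sees robot old this sees sees sees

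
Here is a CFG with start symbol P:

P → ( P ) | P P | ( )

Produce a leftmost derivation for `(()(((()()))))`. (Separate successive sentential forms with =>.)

P => (P) => (PP) => (()P) => (()(P)) => (()((P))) => (()(((P)))) => (()(((PP)))) => (()(((()P)))) => (()(((()()))))

P => (P)   [P → ( P )]
(P) => (PP)   [P → P P]
(PP) => (()P)   [P → ( )]
(()P) => (()(P))   [P → ( P )]
(()(P)) => (()((P)))   [P → ( P )]
(()((P))) => (()(((P))))   [P → ( P )]
(()(((P)))) => (()(((PP))))   [P → P P]
(()(((PP)))) => (()(((()P))))   [P → ( )]
(()(((()P)))) => (()(((()()))))   [P → ( )]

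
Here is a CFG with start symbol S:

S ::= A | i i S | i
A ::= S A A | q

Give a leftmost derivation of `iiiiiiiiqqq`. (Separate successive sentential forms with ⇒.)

S ⇒ A ⇒ SAA ⇒ iiSAA ⇒ iiiiSAA ⇒ iiiiiiSAA ⇒ iiiiiiiiSAA ⇒ iiiiiiiiAAA ⇒ iiiiiiiiqAA ⇒ iiiiiiiiqqA ⇒ iiiiiiiiqqq

S ⇒ A   [S ::= A]
A ⇒ SAA   [A ::= S A A]
SAA ⇒ iiSAA   [S ::= i i S]
iiSAA ⇒ iiiiSAA   [S ::= i i S]
iiiiSAA ⇒ iiiiiiSAA   [S ::= i i S]
iiiiiiSAA ⇒ iiiiiiiiSAA   [S ::= i i S]
iiiiiiiiSAA ⇒ iiiiiiiiAAA   [S ::= A]
iiiiiiiiAAA ⇒ iiiiiiiiqAA   [A ::= q]
iiiiiiiiqAA ⇒ iiiiiiiiqqA   [A ::= q]
iiiiiiiiqqA ⇒ iiiiiiiiqqq   [A ::= q]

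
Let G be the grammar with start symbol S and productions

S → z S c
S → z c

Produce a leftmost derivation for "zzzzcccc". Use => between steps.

S => zSc => zzScc => zzzSccc => zzzzcccc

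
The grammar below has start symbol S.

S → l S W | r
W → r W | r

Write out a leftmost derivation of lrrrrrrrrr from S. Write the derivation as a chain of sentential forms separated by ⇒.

S⇒lSW⇒lrW⇒lrrW⇒lrrrW⇒lrrrrW⇒lrrrrrW⇒lrrrrrrW⇒lrrrrrrrW⇒lrrrrrrrrW⇒lrrrrrrrrr

S ⇒ lSW   [S → l S W]
lSW ⇒ lrW   [S → r]
lrW ⇒ lrrW   [W → r W]
lrrW ⇒ lrrrW   [W → r W]
lrrrW ⇒ lrrrrW   [W → r W]
lrrrrW ⇒ lrrrrrW   [W → r W]
lrrrrrW ⇒ lrrrrrrW   [W → r W]
lrrrrrrW ⇒ lrrrrrrrW   [W → r W]
lrrrrrrrW ⇒ lrrrrrrrrW   [W → r W]
lrrrrrrrrW ⇒ lrrrrrrrrr   [W → r]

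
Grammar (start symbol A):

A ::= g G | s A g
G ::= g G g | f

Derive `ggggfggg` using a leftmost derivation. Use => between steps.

A => gG   [A ::= g G]
gG => ggGg   [G ::= g G g]
ggGg => gggGgg   [G ::= g G g]
gggGgg => ggggGggg   [G ::= g G g]
ggggGggg => ggggfggg   [G ::= f]

A=>gG=>ggGg=>gggGgg=>ggggGggg=>ggggfggg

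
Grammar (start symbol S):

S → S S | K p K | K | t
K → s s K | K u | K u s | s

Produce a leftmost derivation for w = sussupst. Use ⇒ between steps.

S⇒SS⇒KS⇒KusS⇒susS⇒susSS⇒susKpKS⇒susKupKS⇒sussupKS⇒sussupsS⇒sussupst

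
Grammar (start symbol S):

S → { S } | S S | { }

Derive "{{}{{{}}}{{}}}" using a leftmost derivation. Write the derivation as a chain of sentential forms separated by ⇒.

S ⇒ {S}   [S → { S }]
{S} ⇒ {SS}   [S → S S]
{SS} ⇒ {SSS}   [S → S S]
{SSS} ⇒ {{}SS}   [S → { }]
{{}SS} ⇒ {{}{S}S}   [S → { S }]
{{}{S}S} ⇒ {{}{{S}}S}   [S → { S }]
{{}{{S}}S} ⇒ {{}{{{}}}S}   [S → { }]
{{}{{{}}}S} ⇒ {{}{{{}}}{S}}   [S → { S }]
{{}{{{}}}{S}} ⇒ {{}{{{}}}{{}}}   [S → { }]

S ⇒ {S} ⇒ {SS} ⇒ {SSS} ⇒ {{}SS} ⇒ {{}{S}S} ⇒ {{}{{S}}S} ⇒ {{}{{{}}}S} ⇒ {{}{{{}}}{S}} ⇒ {{}{{{}}}{{}}}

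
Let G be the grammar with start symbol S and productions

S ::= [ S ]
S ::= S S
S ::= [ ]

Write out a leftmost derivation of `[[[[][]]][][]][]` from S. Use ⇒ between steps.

S ⇒ SS ⇒ [S]S ⇒ [SS]S ⇒ [SSS]S ⇒ [[S]SS]S ⇒ [[[S]]SS]S ⇒ [[[SS]]SS]S ⇒ [[[[]S]]SS]S ⇒ [[[[][]]]SS]S ⇒ [[[[][]]][]S]S ⇒ [[[[][]]][][]]S ⇒ [[[[][]]][][]][]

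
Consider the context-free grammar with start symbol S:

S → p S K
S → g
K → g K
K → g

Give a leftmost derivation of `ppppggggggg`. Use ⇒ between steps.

S ⇒ pSK ⇒ ppSKK ⇒ pppSKKK ⇒ ppppSKKKK ⇒ ppppgKKKK ⇒ ppppggKKK ⇒ ppppgggKKK ⇒ ppppggggKK ⇒ ppppgggggK ⇒ ppppggggggK ⇒ ppppggggggg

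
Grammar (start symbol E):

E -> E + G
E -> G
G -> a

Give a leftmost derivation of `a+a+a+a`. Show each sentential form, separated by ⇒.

E ⇒ E+G   [E -> E + G]
E+G ⇒ E+G+G   [E -> E + G]
E+G+G ⇒ E+G+G+G   [E -> E + G]
E+G+G+G ⇒ G+G+G+G   [E -> G]
G+G+G+G ⇒ a+G+G+G   [G -> a]
a+G+G+G ⇒ a+a+G+G   [G -> a]
a+a+G+G ⇒ a+a+a+G   [G -> a]
a+a+a+G ⇒ a+a+a+a   [G -> a]

E ⇒ E+G ⇒ E+G+G ⇒ E+G+G+G ⇒ G+G+G+G ⇒ a+G+G+G ⇒ a+a+G+G ⇒ a+a+a+G ⇒ a+a+a+a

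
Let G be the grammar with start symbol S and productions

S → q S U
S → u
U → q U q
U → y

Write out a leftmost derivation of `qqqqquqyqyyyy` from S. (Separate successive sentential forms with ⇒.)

S⇒qSU⇒qqSUU⇒qqqSUUU⇒qqqqSUUUU⇒qqqqqSUUUUU⇒qqqqquUUUUU⇒qqqqquqUqUUUU⇒qqqqquqyqUUUU⇒qqqqquqyqyUUU⇒qqqqquqyqyyUU⇒qqqqquqyqyyyU⇒qqqqquqyqyyyy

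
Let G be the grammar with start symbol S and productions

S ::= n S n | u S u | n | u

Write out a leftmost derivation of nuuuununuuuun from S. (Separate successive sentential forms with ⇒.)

S⇒nSn⇒nuSun⇒nuuSuun⇒nuuuSuuun⇒nuuuuSuuuun⇒nuuuunSnuuuun⇒nuuuununuuuun

S ⇒ nSn   [S ::= n S n]
nSn ⇒ nuSun   [S ::= u S u]
nuSun ⇒ nuuSuun   [S ::= u S u]
nuuSuun ⇒ nuuuSuuun   [S ::= u S u]
nuuuSuuun ⇒ nuuuuSuuuun   [S ::= u S u]
nuuuuSuuuun ⇒ nuuuunSnuuuun   [S ::= n S n]
nuuuunSnuuuun ⇒ nuuuununuuuun   [S ::= u]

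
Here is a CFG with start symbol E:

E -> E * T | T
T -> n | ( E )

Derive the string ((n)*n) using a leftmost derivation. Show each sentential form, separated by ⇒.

E ⇒ T   [E -> T]
T ⇒ (E)   [T -> ( E )]
(E) ⇒ (E*T)   [E -> E * T]
(E*T) ⇒ (T*T)   [E -> T]
(T*T) ⇒ ((E)*T)   [T -> ( E )]
((E)*T) ⇒ ((T)*T)   [E -> T]
((T)*T) ⇒ ((n)*T)   [T -> n]
((n)*T) ⇒ ((n)*n)   [T -> n]

E⇒T⇒(E)⇒(E*T)⇒(T*T)⇒((E)*T)⇒((T)*T)⇒((n)*T)⇒((n)*n)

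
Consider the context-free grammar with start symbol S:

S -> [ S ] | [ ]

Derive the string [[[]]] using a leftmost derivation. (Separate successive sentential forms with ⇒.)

S ⇒ [S]   [S -> [ S ]]
[S] ⇒ [[S]]   [S -> [ S ]]
[[S]] ⇒ [[[]]]   [S -> [ ]]

S ⇒ [S] ⇒ [[S]] ⇒ [[[]]]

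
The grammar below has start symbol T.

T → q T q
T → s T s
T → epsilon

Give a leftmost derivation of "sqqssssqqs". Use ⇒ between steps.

T⇒sTs⇒sqTqs⇒sqqTqqs⇒sqqsTsqqs⇒sqqssTssqqs⇒sqqssssqqs

T ⇒ sTs   [T → s T s]
sTs ⇒ sqTqs   [T → q T q]
sqTqs ⇒ sqqTqqs   [T → q T q]
sqqTqqs ⇒ sqqsTsqqs   [T → s T s]
sqqsTsqqs ⇒ sqqssTssqqs   [T → s T s]
sqqssTssqqs ⇒ sqqssssqqs   [T → epsilon]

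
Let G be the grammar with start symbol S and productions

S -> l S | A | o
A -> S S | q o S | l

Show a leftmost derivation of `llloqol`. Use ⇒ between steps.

S ⇒ lS ⇒ lA ⇒ lSS ⇒ llSS ⇒ lllSS ⇒ llloS ⇒ llloA ⇒ llloqoS ⇒ llloqoA ⇒ llloqol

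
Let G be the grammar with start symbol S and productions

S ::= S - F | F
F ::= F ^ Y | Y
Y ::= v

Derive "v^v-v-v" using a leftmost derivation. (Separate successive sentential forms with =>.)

S => S-F => S-F-F => F-F-F => F^Y-F-F => Y^Y-F-F => v^Y-F-F => v^v-F-F => v^v-Y-F => v^v-v-F => v^v-v-Y => v^v-v-v

S => S-F   [S ::= S - F]
S-F => S-F-F   [S ::= S - F]
S-F-F => F-F-F   [S ::= F]
F-F-F => F^Y-F-F   [F ::= F ^ Y]
F^Y-F-F => Y^Y-F-F   [F ::= Y]
Y^Y-F-F => v^Y-F-F   [Y ::= v]
v^Y-F-F => v^v-F-F   [Y ::= v]
v^v-F-F => v^v-Y-F   [F ::= Y]
v^v-Y-F => v^v-v-F   [Y ::= v]
v^v-v-F => v^v-v-Y   [F ::= Y]
v^v-v-Y => v^v-v-v   [Y ::= v]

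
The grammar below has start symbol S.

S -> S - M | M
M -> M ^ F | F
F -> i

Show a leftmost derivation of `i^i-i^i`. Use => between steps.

S => S-M => M-M => M^F-M => F^F-M => i^F-M => i^i-M => i^i-M^F => i^i-F^F => i^i-i^F => i^i-i^i

S => S-M   [S -> S - M]
S-M => M-M   [S -> M]
M-M => M^F-M   [M -> M ^ F]
M^F-M => F^F-M   [M -> F]
F^F-M => i^F-M   [F -> i]
i^F-M => i^i-M   [F -> i]
i^i-M => i^i-M^F   [M -> M ^ F]
i^i-M^F => i^i-F^F   [M -> F]
i^i-F^F => i^i-i^F   [F -> i]
i^i-i^F => i^i-i^i   [F -> i]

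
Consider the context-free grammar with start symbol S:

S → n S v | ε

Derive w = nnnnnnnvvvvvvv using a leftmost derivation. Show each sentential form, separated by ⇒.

S ⇒ nSv ⇒ nnSvv ⇒ nnnSvvv ⇒ nnnnSvvvv ⇒ nnnnnSvvvvv ⇒ nnnnnnSvvvvvv ⇒ nnnnnnnSvvvvvvv ⇒ nnnnnnnvvvvvvv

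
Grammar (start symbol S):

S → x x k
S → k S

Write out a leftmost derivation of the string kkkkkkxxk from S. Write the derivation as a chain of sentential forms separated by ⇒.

S ⇒ kS ⇒ kkS ⇒ kkkS ⇒ kkkkS ⇒ kkkkkS ⇒ kkkkkkS ⇒ kkkkkkxxk

S ⇒ kS   [S → k S]
kS ⇒ kkS   [S → k S]
kkS ⇒ kkkS   [S → k S]
kkkS ⇒ kkkkS   [S → k S]
kkkkS ⇒ kkkkkS   [S → k S]
kkkkkS ⇒ kkkkkkS   [S → k S]
kkkkkkS ⇒ kkkkkkxxk   [S → x x k]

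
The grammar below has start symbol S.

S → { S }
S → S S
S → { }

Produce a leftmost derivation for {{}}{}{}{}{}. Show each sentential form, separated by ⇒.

S ⇒ SS   [S → S S]
SS ⇒ SSS   [S → S S]
SSS ⇒ SSSS   [S → S S]
SSSS ⇒ {S}SSS   [S → { S }]
{S}SSS ⇒ {{}}SSS   [S → { }]
{{}}SSS ⇒ {{}}SSSS   [S → S S]
{{}}SSSS ⇒ {{}}{}SSS   [S → { }]
{{}}{}SSS ⇒ {{}}{}{}SS   [S → { }]
{{}}{}{}SS ⇒ {{}}{}{}{}S   [S → { }]
{{}}{}{}{}S ⇒ {{}}{}{}{}{}   [S → { }]

S ⇒ SS ⇒ SSS ⇒ SSSS ⇒ {S}SSS ⇒ {{}}SSS ⇒ {{}}SSSS ⇒ {{}}{}SSS ⇒ {{}}{}{}SS ⇒ {{}}{}{}{}S ⇒ {{}}{}{}{}{}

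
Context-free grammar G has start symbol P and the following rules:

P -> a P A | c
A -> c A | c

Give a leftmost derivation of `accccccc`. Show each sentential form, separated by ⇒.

P ⇒ aPA ⇒ acA ⇒ accA ⇒ acccA ⇒ accccA ⇒ acccccA ⇒ accccccA ⇒ accccccc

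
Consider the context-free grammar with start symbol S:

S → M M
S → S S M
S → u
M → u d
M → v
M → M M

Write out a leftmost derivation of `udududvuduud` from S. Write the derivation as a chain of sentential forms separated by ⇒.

S ⇒ SSM ⇒ MMSM ⇒ udMSM ⇒ udMMSM ⇒ udMMMSM ⇒ udMMMMSM ⇒ ududMMMSM ⇒ udududMMSM ⇒ udududvMSM ⇒ udududvudSM ⇒ udududvuduM ⇒ udududvuduud

S ⇒ SSM   [S → S S M]
SSM ⇒ MMSM   [S → M M]
MMSM ⇒ udMSM   [M → u d]
udMSM ⇒ udMMSM   [M → M M]
udMMSM ⇒ udMMMSM   [M → M M]
udMMMSM ⇒ udMMMMSM   [M → M M]
udMMMMSM ⇒ ududMMMSM   [M → u d]
ududMMMSM ⇒ udududMMSM   [M → u d]
udududMMSM ⇒ udududvMSM   [M → v]
udududvMSM ⇒ udududvudSM   [M → u d]
udududvudSM ⇒ udududvuduM   [S → u]
udududvuduM ⇒ udududvuduud   [M → u d]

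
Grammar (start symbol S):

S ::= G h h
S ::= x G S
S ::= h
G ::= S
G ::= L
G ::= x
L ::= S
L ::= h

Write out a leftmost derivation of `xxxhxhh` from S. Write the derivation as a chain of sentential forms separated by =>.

S => xGS   [S ::= x G S]
xGS => xxS   [G ::= x]
xxS => xxxGS   [S ::= x G S]
xxxGS => xxxLS   [G ::= L]
xxxLS => xxxhS   [L ::= h]
xxxhS => xxxhGhh   [S ::= G h h]
xxxhGhh => xxxhxhh   [G ::= x]

S => xGS => xxS => xxxGS => xxxLS => xxxhS => xxxhGhh => xxxhxhh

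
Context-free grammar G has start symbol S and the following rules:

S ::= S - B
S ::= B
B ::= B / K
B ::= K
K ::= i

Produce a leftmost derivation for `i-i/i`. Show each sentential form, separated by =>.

S => S-B => B-B => K-B => i-B => i-B/K => i-K/K => i-i/K => i-i/i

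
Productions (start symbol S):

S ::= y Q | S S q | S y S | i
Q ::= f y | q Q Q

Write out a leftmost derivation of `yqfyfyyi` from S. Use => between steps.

S => SyS   [S ::= S y S]
SyS => yQyS   [S ::= y Q]
yQyS => yqQQyS   [Q ::= q Q Q]
yqQQyS => yqfyQyS   [Q ::= f y]
yqfyQyS => yqfyfyyS   [Q ::= f y]
yqfyfyyS => yqfyfyyi   [S ::= i]

S=>SyS=>yQyS=>yqQQyS=>yqfyQyS=>yqfyfyyS=>yqfyfyyi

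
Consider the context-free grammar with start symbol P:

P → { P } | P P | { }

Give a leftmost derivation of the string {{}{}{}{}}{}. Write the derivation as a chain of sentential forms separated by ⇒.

P ⇒ PP   [P → P P]
PP ⇒ {P}P   [P → { P }]
{P}P ⇒ {PP}P   [P → P P]
{PP}P ⇒ {PPP}P   [P → P P]
{PPP}P ⇒ {PPPP}P   [P → P P]
{PPPP}P ⇒ {{}PPP}P   [P → { }]
{{}PPP}P ⇒ {{}{}PP}P   [P → { }]
{{}{}PP}P ⇒ {{}{}{}P}P   [P → { }]
{{}{}{}P}P ⇒ {{}{}{}{}}P   [P → { }]
{{}{}{}{}}P ⇒ {{}{}{}{}}{}   [P → { }]

P⇒PP⇒{P}P⇒{PP}P⇒{PPP}P⇒{PPPP}P⇒{{}PPP}P⇒{{}{}PP}P⇒{{}{}{}P}P⇒{{}{}{}{}}P⇒{{}{}{}{}}{}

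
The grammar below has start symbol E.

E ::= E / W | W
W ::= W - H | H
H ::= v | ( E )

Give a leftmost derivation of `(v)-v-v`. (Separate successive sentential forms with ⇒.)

E⇒W⇒W-H⇒W-H-H⇒H-H-H⇒(E)-H-H⇒(W)-H-H⇒(H)-H-H⇒(v)-H-H⇒(v)-v-H⇒(v)-v-v

E ⇒ W   [E ::= W]
W ⇒ W-H   [W ::= W - H]
W-H ⇒ W-H-H   [W ::= W - H]
W-H-H ⇒ H-H-H   [W ::= H]
H-H-H ⇒ (E)-H-H   [H ::= ( E )]
(E)-H-H ⇒ (W)-H-H   [E ::= W]
(W)-H-H ⇒ (H)-H-H   [W ::= H]
(H)-H-H ⇒ (v)-H-H   [H ::= v]
(v)-H-H ⇒ (v)-v-H   [H ::= v]
(v)-v-H ⇒ (v)-v-v   [H ::= v]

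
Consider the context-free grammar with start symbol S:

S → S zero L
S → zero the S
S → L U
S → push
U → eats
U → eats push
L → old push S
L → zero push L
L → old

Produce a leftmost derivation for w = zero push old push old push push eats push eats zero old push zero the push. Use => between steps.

S => S zero L => L U zero L => zero push L U zero L => zero push old push S U zero L => zero push old push L U U zero L => zero push old push old push S U U zero L => zero push old push old push push U U zero L => zero push old push old push push eats push U zero L => zero push old push old push push eats push eats zero L => zero push old push old push push eats push eats zero old push S => zero push old push old push push eats push eats zero old push zero the S => zero push old push old push push eats push eats zero old push zero the push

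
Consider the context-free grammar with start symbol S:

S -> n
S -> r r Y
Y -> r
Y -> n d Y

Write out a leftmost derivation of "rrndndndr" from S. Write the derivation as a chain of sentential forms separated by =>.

S=>rrY=>rrndY=>rrndndY=>rrndndndY=>rrndndndr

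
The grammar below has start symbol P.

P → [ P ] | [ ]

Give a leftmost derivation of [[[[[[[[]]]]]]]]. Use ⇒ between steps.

P⇒[P]⇒[[P]]⇒[[[P]]]⇒[[[[P]]]]⇒[[[[[P]]]]]⇒[[[[[[P]]]]]]⇒[[[[[[[P]]]]]]]⇒[[[[[[[[]]]]]]]]

P ⇒ [P]   [P → [ P ]]
[P] ⇒ [[P]]   [P → [ P ]]
[[P]] ⇒ [[[P]]]   [P → [ P ]]
[[[P]]] ⇒ [[[[P]]]]   [P → [ P ]]
[[[[P]]]] ⇒ [[[[[P]]]]]   [P → [ P ]]
[[[[[P]]]]] ⇒ [[[[[[P]]]]]]   [P → [ P ]]
[[[[[[P]]]]]] ⇒ [[[[[[[P]]]]]]]   [P → [ P ]]
[[[[[[[P]]]]]]] ⇒ [[[[[[[[]]]]]]]]   [P → [ ]]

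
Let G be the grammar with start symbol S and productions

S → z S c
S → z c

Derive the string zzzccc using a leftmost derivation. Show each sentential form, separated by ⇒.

S ⇒ zSc ⇒ zzScc ⇒ zzzccc

S ⇒ zSc   [S → z S c]
zSc ⇒ zzScc   [S → z S c]
zzScc ⇒ zzzccc   [S → z c]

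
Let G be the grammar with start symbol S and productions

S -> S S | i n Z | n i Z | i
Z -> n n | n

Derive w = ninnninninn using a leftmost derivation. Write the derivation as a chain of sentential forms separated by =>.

S => SS => SSS => niZSS => ninnSS => ninnniZS => ninnninnS => ninnninninZ => ninnninninn

S => SS   [S -> S S]
SS => SSS   [S -> S S]
SSS => niZSS   [S -> n i Z]
niZSS => ninnSS   [Z -> n n]
ninnSS => ninnniZS   [S -> n i Z]
ninnniZS => ninnninnS   [Z -> n n]
ninnninnS => ninnninninZ   [S -> i n Z]
ninnninninZ => ninnninninn   [Z -> n]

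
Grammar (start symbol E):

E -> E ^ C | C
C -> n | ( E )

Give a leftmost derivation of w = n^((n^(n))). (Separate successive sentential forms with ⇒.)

E ⇒ E^C   [E -> E ^ C]
E^C ⇒ C^C   [E -> C]
C^C ⇒ n^C   [C -> n]
n^C ⇒ n^(E)   [C -> ( E )]
n^(E) ⇒ n^(C)   [E -> C]
n^(C) ⇒ n^((E))   [C -> ( E )]
n^((E)) ⇒ n^((E^C))   [E -> E ^ C]
n^((E^C)) ⇒ n^((C^C))   [E -> C]
n^((C^C)) ⇒ n^((n^C))   [C -> n]
n^((n^C)) ⇒ n^((n^(E)))   [C -> ( E )]
n^((n^(E))) ⇒ n^((n^(C)))   [E -> C]
n^((n^(C))) ⇒ n^((n^(n)))   [C -> n]

E ⇒ E^C ⇒ C^C ⇒ n^C ⇒ n^(E) ⇒ n^(C) ⇒ n^((E)) ⇒ n^((E^C)) ⇒ n^((C^C)) ⇒ n^((n^C)) ⇒ n^((n^(E))) ⇒ n^((n^(C))) ⇒ n^((n^(n)))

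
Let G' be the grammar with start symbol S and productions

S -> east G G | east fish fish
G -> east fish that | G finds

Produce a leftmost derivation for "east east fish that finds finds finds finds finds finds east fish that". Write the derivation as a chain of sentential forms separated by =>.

S => east G G   [S -> east G G]
east G G => east G finds G   [G -> G finds]
east G finds G => east G finds finds G   [G -> G finds]
east G finds finds G => east G finds finds finds G   [G -> G finds]
east G finds finds finds G => east G finds finds finds finds G   [G -> G finds]
east G finds finds finds finds G => east G finds finds finds finds finds G   [G -> G finds]
east G finds finds finds finds finds G => east G finds finds finds finds finds finds G   [G -> G finds]
east G finds finds finds finds finds finds G => east east fish that finds finds finds finds finds finds G   [G -> east fish that]
east east fish that finds finds finds finds finds finds G => east east fish that finds finds finds finds finds finds east fish that   [G -> east fish that]

S => east G G => east G finds G => east G finds finds G => east G finds finds finds G => east G finds finds finds finds G => east G finds finds finds finds finds G => east G finds finds finds finds finds finds G => east east fish that finds finds finds finds finds finds G => east east fish that finds finds finds finds finds finds east fish that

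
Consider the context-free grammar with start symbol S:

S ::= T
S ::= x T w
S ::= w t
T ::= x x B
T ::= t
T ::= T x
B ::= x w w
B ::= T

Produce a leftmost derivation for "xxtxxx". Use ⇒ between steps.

S ⇒ T   [S ::= T]
T ⇒ Tx   [T ::= T x]
Tx ⇒ xxBx   [T ::= x x B]
xxBx ⇒ xxTx   [B ::= T]
xxTx ⇒ xxTxx   [T ::= T x]
xxTxx ⇒ xxTxxx   [T ::= T x]
xxTxxx ⇒ xxtxxx   [T ::= t]

S⇒T⇒Tx⇒xxBx⇒xxTx⇒xxTxx⇒xxTxxx⇒xxtxxx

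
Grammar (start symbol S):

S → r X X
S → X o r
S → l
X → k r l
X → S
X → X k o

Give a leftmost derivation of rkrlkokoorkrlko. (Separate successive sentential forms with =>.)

S=>rXX=>rSX=>rXorX=>rXkoorX=>rXkokoorX=>rkrlkokoorX=>rkrlkokoorXko=>rkrlkokoorkrlko

S => rXX   [S → r X X]
rXX => rSX   [X → S]
rSX => rXorX   [S → X o r]
rXorX => rXkoorX   [X → X k o]
rXkoorX => rXkokoorX   [X → X k o]
rXkokoorX => rkrlkokoorX   [X → k r l]
rkrlkokoorX => rkrlkokoorXko   [X → X k o]
rkrlkokoorXko => rkrlkokoorkrlko   [X → k r l]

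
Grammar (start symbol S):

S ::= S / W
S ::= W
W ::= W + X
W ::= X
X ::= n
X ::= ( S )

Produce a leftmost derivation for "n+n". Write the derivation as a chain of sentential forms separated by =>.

S => W   [S ::= W]
W => W+X   [W ::= W + X]
W+X => X+X   [W ::= X]
X+X => n+X   [X ::= n]
n+X => n+n   [X ::= n]

S => W => W+X => X+X => n+X => n+n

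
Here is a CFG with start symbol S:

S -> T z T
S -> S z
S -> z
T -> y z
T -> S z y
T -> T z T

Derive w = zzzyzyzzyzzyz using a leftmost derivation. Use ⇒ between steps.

S ⇒ TzT   [S -> T z T]
TzT ⇒ TzTzT   [T -> T z T]
TzTzT ⇒ TzTzTzT   [T -> T z T]
TzTzTzT ⇒ SzyzTzTzT   [T -> S z y]
SzyzTzTzT ⇒ SzzyzTzTzT   [S -> S z]
SzzyzTzTzT ⇒ zzzyzTzTzT   [S -> z]
zzzyzTzTzT ⇒ zzzyzyzzTzT   [T -> y z]
zzzyzyzzTzT ⇒ zzzyzyzzyzzT   [T -> y z]
zzzyzyzzyzzT ⇒ zzzyzyzzyzzyz   [T -> y z]

S ⇒ TzT ⇒ TzTzT ⇒ TzTzTzT ⇒ SzyzTzTzT ⇒ SzzyzTzTzT ⇒ zzzyzTzTzT ⇒ zzzyzyzzTzT ⇒ zzzyzyzzyzzT ⇒ zzzyzyzzyzzyz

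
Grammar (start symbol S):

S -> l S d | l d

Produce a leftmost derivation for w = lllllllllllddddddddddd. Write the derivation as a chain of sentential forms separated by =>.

S=>lSd=>llSdd=>lllSddd=>llllSdddd=>lllllSddddd=>llllllSdddddd=>lllllllSddddddd=>llllllllSdddddddd=>lllllllllSddddddddd=>llllllllllSdddddddddd=>lllllllllllddddddddddd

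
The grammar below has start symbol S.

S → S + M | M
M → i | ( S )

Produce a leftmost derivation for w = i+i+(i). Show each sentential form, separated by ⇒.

S ⇒ S+M   [S → S + M]
S+M ⇒ S+M+M   [S → S + M]
S+M+M ⇒ M+M+M   [S → M]
M+M+M ⇒ i+M+M   [M → i]
i+M+M ⇒ i+i+M   [M → i]
i+i+M ⇒ i+i+(S)   [M → ( S )]
i+i+(S) ⇒ i+i+(M)   [S → M]
i+i+(M) ⇒ i+i+(i)   [M → i]

S⇒S+M⇒S+M+M⇒M+M+M⇒i+M+M⇒i+i+M⇒i+i+(S)⇒i+i+(M)⇒i+i+(i)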